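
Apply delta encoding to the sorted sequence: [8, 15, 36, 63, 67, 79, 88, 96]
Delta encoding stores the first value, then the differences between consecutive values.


First value: 8
Deltas:
  15 - 8 = 7
  36 - 15 = 21
  63 - 36 = 27
  67 - 63 = 4
  79 - 67 = 12
  88 - 79 = 9
  96 - 88 = 8


Delta encoded: [8, 7, 21, 27, 4, 12, 9, 8]


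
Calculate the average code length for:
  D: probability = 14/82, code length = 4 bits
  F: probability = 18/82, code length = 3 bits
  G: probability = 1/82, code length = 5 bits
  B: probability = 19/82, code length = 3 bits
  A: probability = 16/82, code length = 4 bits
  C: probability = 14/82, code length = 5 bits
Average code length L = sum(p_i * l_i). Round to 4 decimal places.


Weighted contributions p_i * l_i:
  D: (14/82) * 4 = 56/82
  F: (18/82) * 3 = 54/82
  G: (1/82) * 5 = 5/82
  B: (19/82) * 3 = 57/82
  A: (16/82) * 4 = 64/82
  C: (14/82) * 5 = 70/82
Sum = (56 + 54 + 5 + 57 + 64 + 70)/82 = 306/82

L = 306/82 = 3.7317 bits/symbol


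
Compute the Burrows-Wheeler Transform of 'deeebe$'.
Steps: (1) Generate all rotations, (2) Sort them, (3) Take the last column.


Rotations (sorted):
  0: $deeebe -> last char: e
  1: be$deee -> last char: e
  2: deeebe$ -> last char: $
  3: e$deeeb -> last char: b
  4: ebe$dee -> last char: e
  5: eebe$de -> last char: e
  6: eeebe$d -> last char: d


BWT = ee$beed


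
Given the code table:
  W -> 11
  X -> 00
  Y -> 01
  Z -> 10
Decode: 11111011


Decoding:
11 -> W
11 -> W
10 -> Z
11 -> W


Result: WWZW


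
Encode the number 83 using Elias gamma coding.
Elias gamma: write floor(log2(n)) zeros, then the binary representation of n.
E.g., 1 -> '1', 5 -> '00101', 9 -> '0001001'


num_bits = floor(log2(83)) + 1 = 7
leading_zeros = num_bits - 1 = 6
binary(83) = 1010011

Elias gamma(83) = '000000' + '1010011' = 0000001010011 (13 bits)


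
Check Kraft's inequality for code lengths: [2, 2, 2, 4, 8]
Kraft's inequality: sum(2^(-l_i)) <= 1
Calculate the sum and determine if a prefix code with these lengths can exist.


Sum = 2^(-2) + 2^(-2) + 2^(-2) + 2^(-4) + 2^(-8)
    = 0.25 + 0.25 + 0.25 + 0.0625 + 0.00390625
    = 209/256 = 0.81640625
Since 0.81640625 <= 1, Kraft's inequality IS satisfied.
A prefix code with these lengths CAN exist.

Kraft sum = 0.81640625. Satisfied.


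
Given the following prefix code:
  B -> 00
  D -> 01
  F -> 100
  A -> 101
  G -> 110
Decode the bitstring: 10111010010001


Decoding step by step:
Bits 101 -> A
Bits 110 -> G
Bits 100 -> F
Bits 100 -> F
Bits 01 -> D


Decoded message: AGFFD


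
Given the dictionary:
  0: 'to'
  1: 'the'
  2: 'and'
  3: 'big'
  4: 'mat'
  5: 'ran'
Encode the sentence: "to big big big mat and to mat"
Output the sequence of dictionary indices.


Look up each word in the dictionary:
  'to' -> 0
  'big' -> 3
  'big' -> 3
  'big' -> 3
  'mat' -> 4
  'and' -> 2
  'to' -> 0
  'mat' -> 4

Encoded: [0, 3, 3, 3, 4, 2, 0, 4]


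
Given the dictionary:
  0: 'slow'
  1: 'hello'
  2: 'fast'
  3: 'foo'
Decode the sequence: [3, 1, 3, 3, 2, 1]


Look up each index in the dictionary:
  3 -> 'foo'
  1 -> 'hello'
  3 -> 'foo'
  3 -> 'foo'
  2 -> 'fast'
  1 -> 'hello'

Decoded: "foo hello foo foo fast hello"


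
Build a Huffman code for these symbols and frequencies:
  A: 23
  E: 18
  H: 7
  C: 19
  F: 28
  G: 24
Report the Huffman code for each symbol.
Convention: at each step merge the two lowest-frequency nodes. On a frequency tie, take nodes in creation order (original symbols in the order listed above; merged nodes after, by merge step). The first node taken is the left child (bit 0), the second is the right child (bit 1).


Huffman tree construction:
Step 1: Merge H(7) + E(18) = 25
Step 2: Merge C(19) + A(23) = 42
Step 3: Merge G(24) + (H+E)(25) = 49
Step 4: Merge F(28) + (C+A)(42) = 70
Step 5: Merge (G+(H+E))(49) + (F+(C+A))(70) = 119
Read each symbol's code off the tree from the root (left child = 0, right child = 1).

Codes:
  A: 111 (length 3)
  E: 011 (length 3)
  H: 010 (length 3)
  C: 110 (length 3)
  F: 10 (length 2)
  G: 00 (length 2)
Average code length: 305/119 = 2.5630 bits/symbol


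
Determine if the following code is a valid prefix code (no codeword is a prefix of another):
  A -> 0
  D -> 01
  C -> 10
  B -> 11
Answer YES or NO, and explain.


Checking each pair (does one codeword prefix another?):
  A='0' vs D='01': prefix -- VIOLATION

NO -- this is NOT a valid prefix code. A (0) is a prefix of D (01).


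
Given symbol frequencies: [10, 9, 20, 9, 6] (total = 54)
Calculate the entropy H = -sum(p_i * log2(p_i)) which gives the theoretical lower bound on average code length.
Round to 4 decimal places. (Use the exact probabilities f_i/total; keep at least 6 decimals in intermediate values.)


Per-symbol terms -p_i * log2(p_i) with p_i = f_i/54:
  p = 10/54 = 0.185185: log2(p) = -2.432959, -p*log2(p) = 0.450548
  p = 9/54 = 0.166667: log2(p) = -2.584963, -p*log2(p) = 0.430827
  p = 20/54 = 0.370370: log2(p) = -1.432959, -p*log2(p) = 0.530726
  p = 9/54 = 0.166667: log2(p) = -2.584963, -p*log2(p) = 0.430827
  p = 6/54 = 0.111111: log2(p) = -3.169925, -p*log2(p) = 0.352214
H = 0.450548 + 0.430827 + 0.530726 + 0.430827 + 0.352214 = 2.195142

H = 2.1951 bits/symbol


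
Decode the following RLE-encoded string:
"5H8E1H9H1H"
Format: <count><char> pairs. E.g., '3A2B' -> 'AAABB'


Expanding each <count><char> pair:
  5H -> 'HHHHH'
  8E -> 'EEEEEEEE'
  1H -> 'H'
  9H -> 'HHHHHHHHH'
  1H -> 'H'

Decoded = HHHHHEEEEEEEEHHHHHHHHHHH


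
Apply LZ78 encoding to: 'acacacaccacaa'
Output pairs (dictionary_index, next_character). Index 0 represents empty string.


LZ78 encoding steps:
Dictionary: {0: ''}
Step 1: w='' (idx 0), next='a' -> output (0, 'a'), add 'a' as idx 1
Step 2: w='' (idx 0), next='c' -> output (0, 'c'), add 'c' as idx 2
Step 3: w='a' (idx 1), next='c' -> output (1, 'c'), add 'ac' as idx 3
Step 4: w='ac' (idx 3), next='a' -> output (3, 'a'), add 'aca' as idx 4
Step 5: w='c' (idx 2), next='c' -> output (2, 'c'), add 'cc' as idx 5
Step 6: w='aca' (idx 4), next='a' -> output (4, 'a'), add 'acaa' as idx 6


Encoded: [(0, 'a'), (0, 'c'), (1, 'c'), (3, 'a'), (2, 'c'), (4, 'a')]


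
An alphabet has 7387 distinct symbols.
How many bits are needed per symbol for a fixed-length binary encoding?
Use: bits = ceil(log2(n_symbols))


log2(7387) = 12.8508
Bracket: 2^12 = 4096 < 7387 <= 2^13 = 8192
So ceil(log2(7387)) = 13

bits = ceil(log2(7387)) = ceil(12.8508) = 13 bits


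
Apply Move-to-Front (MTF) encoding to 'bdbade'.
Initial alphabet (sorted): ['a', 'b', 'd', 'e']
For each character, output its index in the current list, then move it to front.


MTF encoding:
'b': index 1 in ['a', 'b', 'd', 'e'] -> ['b', 'a', 'd', 'e']
'd': index 2 in ['b', 'a', 'd', 'e'] -> ['d', 'b', 'a', 'e']
'b': index 1 in ['d', 'b', 'a', 'e'] -> ['b', 'd', 'a', 'e']
'a': index 2 in ['b', 'd', 'a', 'e'] -> ['a', 'b', 'd', 'e']
'd': index 2 in ['a', 'b', 'd', 'e'] -> ['d', 'a', 'b', 'e']
'e': index 3 in ['d', 'a', 'b', 'e'] -> ['e', 'd', 'a', 'b']


Output: [1, 2, 1, 2, 2, 3]


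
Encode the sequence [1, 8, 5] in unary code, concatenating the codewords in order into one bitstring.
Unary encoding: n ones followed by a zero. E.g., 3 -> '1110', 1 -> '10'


Encode each number as n ones followed by a terminating 0:
  1 -> 10 (2 bits)
  8 -> 111111110 (9 bits)
  5 -> 111110 (6 bits)
Total length = 2 + 9 + 6 = 17 bits.

Unary([1, 8, 5]) = 10111111110111110 (17 bits)


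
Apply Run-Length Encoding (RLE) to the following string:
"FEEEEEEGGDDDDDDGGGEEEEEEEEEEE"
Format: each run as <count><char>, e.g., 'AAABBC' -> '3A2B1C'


Scanning runs left to right:
  i=0: run of 'F' x 1 -> '1F'
  i=1: run of 'E' x 6 -> '6E'
  i=7: run of 'G' x 2 -> '2G'
  i=9: run of 'D' x 6 -> '6D'
  i=15: run of 'G' x 3 -> '3G'
  i=18: run of 'E' x 11 -> '11E'

RLE = 1F6E2G6D3G11E


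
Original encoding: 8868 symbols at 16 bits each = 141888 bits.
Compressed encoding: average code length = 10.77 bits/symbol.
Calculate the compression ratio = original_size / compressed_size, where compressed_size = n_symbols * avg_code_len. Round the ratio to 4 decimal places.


original_size = n_symbols * orig_bits = 8868 * 16 = 141888 bits
compressed_size = n_symbols * avg_code_len = 8868 * 10.77 = 95508.36 bits
ratio = original_size / compressed_size = 141888 / 95508.36 = 1.4856

Compression ratio = 1.4856


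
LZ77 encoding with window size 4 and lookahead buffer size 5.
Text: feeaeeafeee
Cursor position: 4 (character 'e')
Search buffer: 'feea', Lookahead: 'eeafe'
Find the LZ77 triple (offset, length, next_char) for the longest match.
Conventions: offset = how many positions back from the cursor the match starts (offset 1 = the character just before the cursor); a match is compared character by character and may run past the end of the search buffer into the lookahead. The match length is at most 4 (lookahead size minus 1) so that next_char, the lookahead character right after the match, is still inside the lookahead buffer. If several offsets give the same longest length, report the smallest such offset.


Try each offset into the search buffer:
  offset=1 (pos 3, char 'a'): match length 0
  offset=2 (pos 2, char 'e'): match length 1
  offset=3 (pos 1, char 'e'): match length 3
  offset=4 (pos 0, char 'f'): match length 0
Longest match has length 3 at offset 3.
next_char = character at position 4 + 3 = 7 -> 'f'

Best match: offset=3, length=3 (matching 'eea' starting at position 1)
LZ77 triple: (3, 3, 'f')


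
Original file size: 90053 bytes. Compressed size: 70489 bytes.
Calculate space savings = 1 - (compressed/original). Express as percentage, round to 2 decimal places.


ratio = compressed/original = 70489/90053 = 0.78275
savings = 1 - ratio = 1 - 0.78275 = 0.21725
as a percentage: 0.21725 * 100 = 21.72%

Space savings = 1 - 70489/90053 = 21.72%


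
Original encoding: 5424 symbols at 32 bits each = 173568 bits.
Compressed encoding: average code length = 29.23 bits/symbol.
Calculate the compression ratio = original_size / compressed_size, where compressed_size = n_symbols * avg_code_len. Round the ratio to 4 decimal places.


original_size = n_symbols * orig_bits = 5424 * 32 = 173568 bits
compressed_size = n_symbols * avg_code_len = 5424 * 29.23 = 158543.52 bits
ratio = original_size / compressed_size = 173568 / 158543.52 = 1.0948

Compression ratio = 1.0948


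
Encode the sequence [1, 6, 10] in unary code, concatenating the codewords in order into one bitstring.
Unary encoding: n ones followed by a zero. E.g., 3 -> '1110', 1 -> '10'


Encode each number as n ones followed by a terminating 0:
  1 -> 10 (2 bits)
  6 -> 1111110 (7 bits)
  10 -> 11111111110 (11 bits)
Total length = 2 + 7 + 11 = 20 bits.

Unary([1, 6, 10]) = 10111111011111111110 (20 bits)


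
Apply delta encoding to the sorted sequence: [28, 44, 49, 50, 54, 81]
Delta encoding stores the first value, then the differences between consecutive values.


First value: 28
Deltas:
  44 - 28 = 16
  49 - 44 = 5
  50 - 49 = 1
  54 - 50 = 4
  81 - 54 = 27


Delta encoded: [28, 16, 5, 1, 4, 27]


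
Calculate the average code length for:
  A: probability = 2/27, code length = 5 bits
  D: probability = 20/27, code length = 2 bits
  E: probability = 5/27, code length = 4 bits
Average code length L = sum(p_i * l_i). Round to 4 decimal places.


Weighted contributions p_i * l_i:
  A: (2/27) * 5 = 10/27
  D: (20/27) * 2 = 40/27
  E: (5/27) * 4 = 20/27
Sum = (10 + 40 + 20)/27 = 70/27

L = 70/27 = 2.5926 bits/symbol


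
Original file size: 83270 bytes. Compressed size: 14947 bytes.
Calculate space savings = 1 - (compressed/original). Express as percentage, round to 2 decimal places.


ratio = compressed/original = 14947/83270 = 0.1795
savings = 1 - ratio = 1 - 0.1795 = 0.8205
as a percentage: 0.8205 * 100 = 82.05%

Space savings = 1 - 14947/83270 = 82.05%


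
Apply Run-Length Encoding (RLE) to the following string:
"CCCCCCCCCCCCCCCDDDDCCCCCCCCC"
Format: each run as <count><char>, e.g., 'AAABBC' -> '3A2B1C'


Scanning runs left to right:
  i=0: run of 'C' x 15 -> '15C'
  i=15: run of 'D' x 4 -> '4D'
  i=19: run of 'C' x 9 -> '9C'

RLE = 15C4D9C


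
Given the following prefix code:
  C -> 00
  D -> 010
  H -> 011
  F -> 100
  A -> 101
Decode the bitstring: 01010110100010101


Decoding step by step:
Bits 010 -> D
Bits 101 -> A
Bits 101 -> A
Bits 00 -> C
Bits 010 -> D
Bits 101 -> A


Decoded message: DAACDA


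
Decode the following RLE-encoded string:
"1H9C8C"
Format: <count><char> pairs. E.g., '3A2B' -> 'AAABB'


Expanding each <count><char> pair:
  1H -> 'H'
  9C -> 'CCCCCCCCC'
  8C -> 'CCCCCCCC'

Decoded = HCCCCCCCCCCCCCCCCC


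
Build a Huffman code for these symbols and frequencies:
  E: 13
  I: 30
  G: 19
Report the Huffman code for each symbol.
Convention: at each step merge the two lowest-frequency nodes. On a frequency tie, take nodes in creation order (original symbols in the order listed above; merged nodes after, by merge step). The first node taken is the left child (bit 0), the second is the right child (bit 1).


Huffman tree construction:
Step 1: Merge E(13) + G(19) = 32
Step 2: Merge I(30) + (E+G)(32) = 62
Read each symbol's code off the tree from the root (left child = 0, right child = 1).

Codes:
  E: 10 (length 2)
  I: 0 (length 1)
  G: 11 (length 2)
Average code length: 94/62 = 1.5161 bits/symbol


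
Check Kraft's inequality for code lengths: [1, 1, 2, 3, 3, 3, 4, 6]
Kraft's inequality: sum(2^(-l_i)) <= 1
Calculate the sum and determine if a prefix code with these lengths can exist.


Sum = 2^(-1) + 2^(-1) + 2^(-2) + 2^(-3) + 2^(-3) + 2^(-3) + 2^(-4) + 2^(-6)
    = 0.5 + 0.5 + 0.25 + 0.125 + 0.125 + 0.125 + 0.0625 + 0.015625
    = 109/64 = 1.703125
Since 1.703125 > 1, Kraft's inequality is NOT satisfied.
A prefix code with these lengths CANNOT exist.

Kraft sum = 1.703125. Not satisfied.


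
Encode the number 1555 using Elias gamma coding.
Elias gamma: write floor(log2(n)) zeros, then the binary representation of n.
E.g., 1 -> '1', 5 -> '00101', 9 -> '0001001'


num_bits = floor(log2(1555)) + 1 = 11
leading_zeros = num_bits - 1 = 10
binary(1555) = 11000010011

Elias gamma(1555) = '0000000000' + '11000010011' = 000000000011000010011 (21 bits)


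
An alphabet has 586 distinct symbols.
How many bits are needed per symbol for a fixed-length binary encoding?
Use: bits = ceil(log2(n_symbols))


log2(586) = 9.1948
Bracket: 2^9 = 512 < 586 <= 2^10 = 1024
So ceil(log2(586)) = 10

bits = ceil(log2(586)) = ceil(9.1948) = 10 bits


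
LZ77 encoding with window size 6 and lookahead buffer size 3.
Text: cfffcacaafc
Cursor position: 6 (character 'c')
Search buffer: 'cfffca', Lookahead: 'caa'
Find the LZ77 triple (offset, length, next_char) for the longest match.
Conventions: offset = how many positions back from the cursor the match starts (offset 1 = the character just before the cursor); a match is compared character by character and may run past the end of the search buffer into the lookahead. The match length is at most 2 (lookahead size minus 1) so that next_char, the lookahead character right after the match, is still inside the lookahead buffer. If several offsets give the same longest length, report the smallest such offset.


Try each offset into the search buffer:
  offset=1 (pos 5, char 'a'): match length 0
  offset=2 (pos 4, char 'c'): match length 2
  offset=3 (pos 3, char 'f'): match length 0
  offset=4 (pos 2, char 'f'): match length 0
  offset=5 (pos 1, char 'f'): match length 0
  offset=6 (pos 0, char 'c'): match length 1
Longest match has length 2 at offset 2.
next_char = character at position 6 + 2 = 8 -> 'a'

Best match: offset=2, length=2 (matching 'ca' starting at position 4)
LZ77 triple: (2, 2, 'a')


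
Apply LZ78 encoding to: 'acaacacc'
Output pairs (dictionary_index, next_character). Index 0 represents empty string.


LZ78 encoding steps:
Dictionary: {0: ''}
Step 1: w='' (idx 0), next='a' -> output (0, 'a'), add 'a' as idx 1
Step 2: w='' (idx 0), next='c' -> output (0, 'c'), add 'c' as idx 2
Step 3: w='a' (idx 1), next='a' -> output (1, 'a'), add 'aa' as idx 3
Step 4: w='c' (idx 2), next='a' -> output (2, 'a'), add 'ca' as idx 4
Step 5: w='c' (idx 2), next='c' -> output (2, 'c'), add 'cc' as idx 5


Encoded: [(0, 'a'), (0, 'c'), (1, 'a'), (2, 'a'), (2, 'c')]


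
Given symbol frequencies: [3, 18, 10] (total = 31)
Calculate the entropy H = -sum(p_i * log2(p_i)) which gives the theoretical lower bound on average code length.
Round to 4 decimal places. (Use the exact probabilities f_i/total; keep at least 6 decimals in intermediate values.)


Per-symbol terms -p_i * log2(p_i) with p_i = f_i/31:
  p = 3/31 = 0.096774: log2(p) = -3.369234, -p*log2(p) = 0.326055
  p = 18/31 = 0.580645: log2(p) = -0.784271, -p*log2(p) = 0.455383
  p = 10/31 = 0.322581: log2(p) = -1.632268, -p*log2(p) = 0.526538
H = 0.326055 + 0.455383 + 0.526538 = 1.307976

H = 1.308 bits/symbol


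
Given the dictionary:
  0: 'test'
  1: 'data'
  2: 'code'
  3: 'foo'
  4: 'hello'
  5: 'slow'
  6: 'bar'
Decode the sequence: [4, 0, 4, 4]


Look up each index in the dictionary:
  4 -> 'hello'
  0 -> 'test'
  4 -> 'hello'
  4 -> 'hello'

Decoded: "hello test hello hello"


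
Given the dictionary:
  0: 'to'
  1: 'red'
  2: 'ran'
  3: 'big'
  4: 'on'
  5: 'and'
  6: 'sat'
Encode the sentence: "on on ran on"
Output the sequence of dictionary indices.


Look up each word in the dictionary:
  'on' -> 4
  'on' -> 4
  'ran' -> 2
  'on' -> 4

Encoded: [4, 4, 2, 4]


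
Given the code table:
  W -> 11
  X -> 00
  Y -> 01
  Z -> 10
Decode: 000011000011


Decoding:
00 -> X
00 -> X
11 -> W
00 -> X
00 -> X
11 -> W


Result: XXWXXW


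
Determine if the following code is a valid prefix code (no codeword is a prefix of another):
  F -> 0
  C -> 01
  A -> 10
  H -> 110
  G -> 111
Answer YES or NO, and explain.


Checking each pair (does one codeword prefix another?):
  F='0' vs C='01': prefix -- VIOLATION

NO -- this is NOT a valid prefix code. F (0) is a prefix of C (01).


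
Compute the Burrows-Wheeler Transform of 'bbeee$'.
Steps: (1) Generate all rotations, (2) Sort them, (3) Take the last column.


Rotations (sorted):
  0: $bbeee -> last char: e
  1: bbeee$ -> last char: $
  2: beee$b -> last char: b
  3: e$bbee -> last char: e
  4: ee$bbe -> last char: e
  5: eee$bb -> last char: b


BWT = e$beeb


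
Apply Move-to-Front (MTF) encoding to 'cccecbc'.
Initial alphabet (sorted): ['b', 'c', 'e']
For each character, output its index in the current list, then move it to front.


MTF encoding:
'c': index 1 in ['b', 'c', 'e'] -> ['c', 'b', 'e']
'c': index 0 in ['c', 'b', 'e'] -> ['c', 'b', 'e']
'c': index 0 in ['c', 'b', 'e'] -> ['c', 'b', 'e']
'e': index 2 in ['c', 'b', 'e'] -> ['e', 'c', 'b']
'c': index 1 in ['e', 'c', 'b'] -> ['c', 'e', 'b']
'b': index 2 in ['c', 'e', 'b'] -> ['b', 'c', 'e']
'c': index 1 in ['b', 'c', 'e'] -> ['c', 'b', 'e']


Output: [1, 0, 0, 2, 1, 2, 1]


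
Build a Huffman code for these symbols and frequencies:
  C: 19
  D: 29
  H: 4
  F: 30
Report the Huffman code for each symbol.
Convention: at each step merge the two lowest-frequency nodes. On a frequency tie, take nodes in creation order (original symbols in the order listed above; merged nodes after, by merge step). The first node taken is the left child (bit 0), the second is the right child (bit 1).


Huffman tree construction:
Step 1: Merge H(4) + C(19) = 23
Step 2: Merge (H+C)(23) + D(29) = 52
Step 3: Merge F(30) + ((H+C)+D)(52) = 82
Read each symbol's code off the tree from the root (left child = 0, right child = 1).

Codes:
  C: 101 (length 3)
  D: 11 (length 2)
  H: 100 (length 3)
  F: 0 (length 1)
Average code length: 157/82 = 1.9146 bits/symbol


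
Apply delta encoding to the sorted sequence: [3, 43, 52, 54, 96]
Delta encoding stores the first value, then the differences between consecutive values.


First value: 3
Deltas:
  43 - 3 = 40
  52 - 43 = 9
  54 - 52 = 2
  96 - 54 = 42


Delta encoded: [3, 40, 9, 2, 42]


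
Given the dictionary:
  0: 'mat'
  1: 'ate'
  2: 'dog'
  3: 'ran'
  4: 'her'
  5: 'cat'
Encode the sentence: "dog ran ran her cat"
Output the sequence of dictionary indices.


Look up each word in the dictionary:
  'dog' -> 2
  'ran' -> 3
  'ran' -> 3
  'her' -> 4
  'cat' -> 5

Encoded: [2, 3, 3, 4, 5]


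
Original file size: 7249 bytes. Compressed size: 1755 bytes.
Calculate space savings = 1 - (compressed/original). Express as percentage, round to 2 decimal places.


ratio = compressed/original = 1755/7249 = 0.242102
savings = 1 - ratio = 1 - 0.242102 = 0.757898
as a percentage: 0.757898 * 100 = 75.79%

Space savings = 1 - 1755/7249 = 75.79%


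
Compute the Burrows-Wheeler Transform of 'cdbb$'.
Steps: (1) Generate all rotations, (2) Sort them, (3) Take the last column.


Rotations (sorted):
  0: $cdbb -> last char: b
  1: b$cdb -> last char: b
  2: bb$cd -> last char: d
  3: cdbb$ -> last char: $
  4: dbb$c -> last char: c


BWT = bbd$c


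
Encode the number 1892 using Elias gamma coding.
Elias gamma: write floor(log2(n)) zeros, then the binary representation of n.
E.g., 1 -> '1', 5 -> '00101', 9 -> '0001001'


num_bits = floor(log2(1892)) + 1 = 11
leading_zeros = num_bits - 1 = 10
binary(1892) = 11101100100

Elias gamma(1892) = '0000000000' + '11101100100' = 000000000011101100100 (21 bits)


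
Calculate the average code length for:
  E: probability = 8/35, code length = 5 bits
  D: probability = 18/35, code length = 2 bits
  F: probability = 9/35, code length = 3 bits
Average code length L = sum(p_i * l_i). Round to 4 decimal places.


Weighted contributions p_i * l_i:
  E: (8/35) * 5 = 40/35
  D: (18/35) * 2 = 36/35
  F: (9/35) * 3 = 27/35
Sum = (40 + 36 + 27)/35 = 103/35

L = 103/35 = 2.9429 bits/symbol


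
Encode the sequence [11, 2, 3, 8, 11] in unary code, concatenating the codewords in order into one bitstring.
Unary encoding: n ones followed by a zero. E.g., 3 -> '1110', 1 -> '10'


Encode each number as n ones followed by a terminating 0:
  11 -> 111111111110 (12 bits)
  2 -> 110 (3 bits)
  3 -> 1110 (4 bits)
  8 -> 111111110 (9 bits)
  11 -> 111111111110 (12 bits)
Total length = 12 + 3 + 4 + 9 + 12 = 40 bits.

Unary([11, 2, 3, 8, 11]) = 1111111111101101110111111110111111111110 (40 bits)


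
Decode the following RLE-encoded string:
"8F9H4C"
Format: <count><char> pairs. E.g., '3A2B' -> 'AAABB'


Expanding each <count><char> pair:
  8F -> 'FFFFFFFF'
  9H -> 'HHHHHHHHH'
  4C -> 'CCCC'

Decoded = FFFFFFFFHHHHHHHHHCCCC


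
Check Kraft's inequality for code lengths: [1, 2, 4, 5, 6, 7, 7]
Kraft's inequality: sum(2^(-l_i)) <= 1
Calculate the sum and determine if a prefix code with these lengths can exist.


Sum = 2^(-1) + 2^(-2) + 2^(-4) + 2^(-5) + 2^(-6) + 2^(-7) + 2^(-7)
    = 0.5 + 0.25 + 0.0625 + 0.03125 + 0.015625 + 0.0078125 + 0.0078125
    = 112/128 = 0.875
Since 0.875 <= 1, Kraft's inequality IS satisfied.
A prefix code with these lengths CAN exist.

Kraft sum = 0.875. Satisfied.


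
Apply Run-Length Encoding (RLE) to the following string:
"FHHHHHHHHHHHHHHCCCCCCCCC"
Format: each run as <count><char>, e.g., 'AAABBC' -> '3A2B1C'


Scanning runs left to right:
  i=0: run of 'F' x 1 -> '1F'
  i=1: run of 'H' x 14 -> '14H'
  i=15: run of 'C' x 9 -> '9C'

RLE = 1F14H9C


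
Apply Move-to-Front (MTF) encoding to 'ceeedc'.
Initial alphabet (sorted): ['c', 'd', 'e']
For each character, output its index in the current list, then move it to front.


MTF encoding:
'c': index 0 in ['c', 'd', 'e'] -> ['c', 'd', 'e']
'e': index 2 in ['c', 'd', 'e'] -> ['e', 'c', 'd']
'e': index 0 in ['e', 'c', 'd'] -> ['e', 'c', 'd']
'e': index 0 in ['e', 'c', 'd'] -> ['e', 'c', 'd']
'd': index 2 in ['e', 'c', 'd'] -> ['d', 'e', 'c']
'c': index 2 in ['d', 'e', 'c'] -> ['c', 'd', 'e']


Output: [0, 2, 0, 0, 2, 2]


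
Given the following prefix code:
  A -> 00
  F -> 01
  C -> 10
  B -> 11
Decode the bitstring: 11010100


Decoding step by step:
Bits 11 -> B
Bits 01 -> F
Bits 01 -> F
Bits 00 -> A


Decoded message: BFFA


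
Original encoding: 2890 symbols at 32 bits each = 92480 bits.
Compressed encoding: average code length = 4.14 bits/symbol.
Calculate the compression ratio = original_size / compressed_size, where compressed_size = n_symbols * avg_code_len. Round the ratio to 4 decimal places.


original_size = n_symbols * orig_bits = 2890 * 32 = 92480 bits
compressed_size = n_symbols * avg_code_len = 2890 * 4.14 = 11964.6 bits
ratio = original_size / compressed_size = 92480 / 11964.6 = 7.7295

Compression ratio = 7.7295


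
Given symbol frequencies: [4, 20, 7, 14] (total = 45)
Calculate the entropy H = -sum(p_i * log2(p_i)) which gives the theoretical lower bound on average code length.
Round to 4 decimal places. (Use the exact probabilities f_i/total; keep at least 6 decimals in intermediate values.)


Per-symbol terms -p_i * log2(p_i) with p_i = f_i/45:
  p = 4/45 = 0.088889: log2(p) = -3.491853, -p*log2(p) = 0.310387
  p = 20/45 = 0.444444: log2(p) = -1.169925, -p*log2(p) = 0.519967
  p = 7/45 = 0.155556: log2(p) = -2.684498, -p*log2(p) = 0.417589
  p = 14/45 = 0.311111: log2(p) = -1.684498, -p*log2(p) = 0.524066
H = 0.310387 + 0.519967 + 0.417589 + 0.524066 = 1.772009

H = 1.772 bits/symbol


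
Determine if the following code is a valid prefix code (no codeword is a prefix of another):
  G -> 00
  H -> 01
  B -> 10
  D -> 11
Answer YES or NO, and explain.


Checking each pair (does one codeword prefix another?):
  G='00' vs H='01': no prefix
  G='00' vs B='10': no prefix
  G='00' vs D='11': no prefix
  H='01' vs G='00': no prefix
  H='01' vs B='10': no prefix
  H='01' vs D='11': no prefix
  B='10' vs G='00': no prefix
  B='10' vs H='01': no prefix
  B='10' vs D='11': no prefix
  D='11' vs G='00': no prefix
  D='11' vs H='01': no prefix
  D='11' vs B='10': no prefix
No violation found over all pairs.

YES -- this is a valid prefix code. No codeword is a prefix of any other codeword.


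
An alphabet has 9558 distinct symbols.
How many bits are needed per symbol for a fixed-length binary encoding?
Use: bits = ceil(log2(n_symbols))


log2(9558) = 13.2225
Bracket: 2^13 = 8192 < 9558 <= 2^14 = 16384
So ceil(log2(9558)) = 14

bits = ceil(log2(9558)) = ceil(13.2225) = 14 bits


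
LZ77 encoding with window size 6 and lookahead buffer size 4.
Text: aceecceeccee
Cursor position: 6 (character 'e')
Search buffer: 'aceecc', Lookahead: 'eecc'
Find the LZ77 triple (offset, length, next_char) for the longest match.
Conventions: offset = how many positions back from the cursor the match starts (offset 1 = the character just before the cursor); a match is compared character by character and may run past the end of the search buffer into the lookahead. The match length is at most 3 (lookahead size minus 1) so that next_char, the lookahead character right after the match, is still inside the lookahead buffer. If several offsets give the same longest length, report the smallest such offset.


Try each offset into the search buffer:
  offset=1 (pos 5, char 'c'): match length 0
  offset=2 (pos 4, char 'c'): match length 0
  offset=3 (pos 3, char 'e'): match length 1
  offset=4 (pos 2, char 'e'): match length 3
  offset=5 (pos 1, char 'c'): match length 0
  offset=6 (pos 0, char 'a'): match length 0
Longest match has length 3 at offset 4.
next_char = character at position 6 + 3 = 9 -> 'c'

Best match: offset=4, length=3 (matching 'eec' starting at position 2)
LZ77 triple: (4, 3, 'c')


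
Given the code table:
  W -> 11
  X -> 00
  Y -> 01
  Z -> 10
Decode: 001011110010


Decoding:
00 -> X
10 -> Z
11 -> W
11 -> W
00 -> X
10 -> Z


Result: XZWWXZ


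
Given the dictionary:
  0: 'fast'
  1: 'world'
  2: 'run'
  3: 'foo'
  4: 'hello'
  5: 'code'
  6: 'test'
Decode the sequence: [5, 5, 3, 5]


Look up each index in the dictionary:
  5 -> 'code'
  5 -> 'code'
  3 -> 'foo'
  5 -> 'code'

Decoded: "code code foo code"


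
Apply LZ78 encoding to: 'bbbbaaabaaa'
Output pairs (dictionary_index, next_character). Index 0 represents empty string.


LZ78 encoding steps:
Dictionary: {0: ''}
Step 1: w='' (idx 0), next='b' -> output (0, 'b'), add 'b' as idx 1
Step 2: w='b' (idx 1), next='b' -> output (1, 'b'), add 'bb' as idx 2
Step 3: w='b' (idx 1), next='a' -> output (1, 'a'), add 'ba' as idx 3
Step 4: w='' (idx 0), next='a' -> output (0, 'a'), add 'a' as idx 4
Step 5: w='a' (idx 4), next='b' -> output (4, 'b'), add 'ab' as idx 5
Step 6: w='a' (idx 4), next='a' -> output (4, 'a'), add 'aa' as idx 6
Step 7: w='a' (idx 4), end of input -> output (4, '')


Encoded: [(0, 'b'), (1, 'b'), (1, 'a'), (0, 'a'), (4, 'b'), (4, 'a'), (4, '')]


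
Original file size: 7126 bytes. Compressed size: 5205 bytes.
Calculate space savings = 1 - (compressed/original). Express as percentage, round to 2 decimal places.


ratio = compressed/original = 5205/7126 = 0.730424
savings = 1 - ratio = 1 - 0.730424 = 0.269576
as a percentage: 0.269576 * 100 = 26.96%

Space savings = 1 - 5205/7126 = 26.96%


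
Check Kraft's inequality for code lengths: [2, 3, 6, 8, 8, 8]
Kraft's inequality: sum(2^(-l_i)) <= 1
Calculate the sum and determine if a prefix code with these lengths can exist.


Sum = 2^(-2) + 2^(-3) + 2^(-6) + 2^(-8) + 2^(-8) + 2^(-8)
    = 0.25 + 0.125 + 0.015625 + 0.00390625 + 0.00390625 + 0.00390625
    = 103/256 = 0.40234375
Since 0.40234375 <= 1, Kraft's inequality IS satisfied.
A prefix code with these lengths CAN exist.

Kraft sum = 0.40234375. Satisfied.


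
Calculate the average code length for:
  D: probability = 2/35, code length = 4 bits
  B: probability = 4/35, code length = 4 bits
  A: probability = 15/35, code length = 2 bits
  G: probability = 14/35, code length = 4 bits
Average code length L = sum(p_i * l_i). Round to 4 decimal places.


Weighted contributions p_i * l_i:
  D: (2/35) * 4 = 8/35
  B: (4/35) * 4 = 16/35
  A: (15/35) * 2 = 30/35
  G: (14/35) * 4 = 56/35
Sum = (8 + 16 + 30 + 56)/35 = 110/35

L = 110/35 = 3.1429 bits/symbol


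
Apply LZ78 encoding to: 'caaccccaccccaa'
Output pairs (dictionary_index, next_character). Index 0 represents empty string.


LZ78 encoding steps:
Dictionary: {0: ''}
Step 1: w='' (idx 0), next='c' -> output (0, 'c'), add 'c' as idx 1
Step 2: w='' (idx 0), next='a' -> output (0, 'a'), add 'a' as idx 2
Step 3: w='a' (idx 2), next='c' -> output (2, 'c'), add 'ac' as idx 3
Step 4: w='c' (idx 1), next='c' -> output (1, 'c'), add 'cc' as idx 4
Step 5: w='c' (idx 1), next='a' -> output (1, 'a'), add 'ca' as idx 5
Step 6: w='cc' (idx 4), next='c' -> output (4, 'c'), add 'ccc' as idx 6
Step 7: w='ca' (idx 5), next='a' -> output (5, 'a'), add 'caa' as idx 7


Encoded: [(0, 'c'), (0, 'a'), (2, 'c'), (1, 'c'), (1, 'a'), (4, 'c'), (5, 'a')]


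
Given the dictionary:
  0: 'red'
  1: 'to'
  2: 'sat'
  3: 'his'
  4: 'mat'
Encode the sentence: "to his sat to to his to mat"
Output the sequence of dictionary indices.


Look up each word in the dictionary:
  'to' -> 1
  'his' -> 3
  'sat' -> 2
  'to' -> 1
  'to' -> 1
  'his' -> 3
  'to' -> 1
  'mat' -> 4

Encoded: [1, 3, 2, 1, 1, 3, 1, 4]


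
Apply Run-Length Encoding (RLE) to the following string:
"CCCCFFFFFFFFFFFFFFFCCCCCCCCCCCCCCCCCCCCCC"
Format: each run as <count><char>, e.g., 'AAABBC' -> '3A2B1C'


Scanning runs left to right:
  i=0: run of 'C' x 4 -> '4C'
  i=4: run of 'F' x 15 -> '15F'
  i=19: run of 'C' x 22 -> '22C'

RLE = 4C15F22C


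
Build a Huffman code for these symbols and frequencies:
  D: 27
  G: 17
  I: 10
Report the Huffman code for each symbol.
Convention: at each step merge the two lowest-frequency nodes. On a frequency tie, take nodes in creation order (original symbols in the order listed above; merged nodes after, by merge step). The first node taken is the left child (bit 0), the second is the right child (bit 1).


Huffman tree construction:
Step 1: Merge I(10) + G(17) = 27
Step 2: Merge D(27) + (I+G)(27) = 54
Read each symbol's code off the tree from the root (left child = 0, right child = 1).

Codes:
  D: 0 (length 1)
  G: 11 (length 2)
  I: 10 (length 2)
Average code length: 81/54 = 1.5000 bits/symbol


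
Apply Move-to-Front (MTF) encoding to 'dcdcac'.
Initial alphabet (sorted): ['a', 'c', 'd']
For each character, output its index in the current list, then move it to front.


MTF encoding:
'd': index 2 in ['a', 'c', 'd'] -> ['d', 'a', 'c']
'c': index 2 in ['d', 'a', 'c'] -> ['c', 'd', 'a']
'd': index 1 in ['c', 'd', 'a'] -> ['d', 'c', 'a']
'c': index 1 in ['d', 'c', 'a'] -> ['c', 'd', 'a']
'a': index 2 in ['c', 'd', 'a'] -> ['a', 'c', 'd']
'c': index 1 in ['a', 'c', 'd'] -> ['c', 'a', 'd']


Output: [2, 2, 1, 1, 2, 1]


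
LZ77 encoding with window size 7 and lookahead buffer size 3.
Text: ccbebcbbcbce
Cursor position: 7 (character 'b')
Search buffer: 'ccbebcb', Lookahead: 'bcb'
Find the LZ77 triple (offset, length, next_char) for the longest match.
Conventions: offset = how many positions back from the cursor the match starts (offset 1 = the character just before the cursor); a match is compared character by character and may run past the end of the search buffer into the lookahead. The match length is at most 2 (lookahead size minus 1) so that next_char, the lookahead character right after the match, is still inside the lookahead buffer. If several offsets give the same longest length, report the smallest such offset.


Try each offset into the search buffer:
  offset=1 (pos 6, char 'b'): match length 1
  offset=2 (pos 5, char 'c'): match length 0
  offset=3 (pos 4, char 'b'): match length 2
  offset=4 (pos 3, char 'e'): match length 0
  offset=5 (pos 2, char 'b'): match length 1
  offset=6 (pos 1, char 'c'): match length 0
  offset=7 (pos 0, char 'c'): match length 0
Longest match has length 2 at offset 3.
next_char = character at position 7 + 2 = 9 -> 'b'

Best match: offset=3, length=2 (matching 'bc' starting at position 4)
LZ77 triple: (3, 2, 'b')


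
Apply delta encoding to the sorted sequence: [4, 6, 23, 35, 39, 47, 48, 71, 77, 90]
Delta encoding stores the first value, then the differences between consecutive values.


First value: 4
Deltas:
  6 - 4 = 2
  23 - 6 = 17
  35 - 23 = 12
  39 - 35 = 4
  47 - 39 = 8
  48 - 47 = 1
  71 - 48 = 23
  77 - 71 = 6
  90 - 77 = 13


Delta encoded: [4, 2, 17, 12, 4, 8, 1, 23, 6, 13]


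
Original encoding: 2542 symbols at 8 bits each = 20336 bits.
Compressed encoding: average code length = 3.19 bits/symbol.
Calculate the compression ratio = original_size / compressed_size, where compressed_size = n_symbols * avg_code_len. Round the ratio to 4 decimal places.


original_size = n_symbols * orig_bits = 2542 * 8 = 20336 bits
compressed_size = n_symbols * avg_code_len = 2542 * 3.19 = 8108.98 bits
ratio = original_size / compressed_size = 20336 / 8108.98 = 2.5078

Compression ratio = 2.5078


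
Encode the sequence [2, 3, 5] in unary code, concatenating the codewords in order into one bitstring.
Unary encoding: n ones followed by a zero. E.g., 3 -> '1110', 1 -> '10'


Encode each number as n ones followed by a terminating 0:
  2 -> 110 (3 bits)
  3 -> 1110 (4 bits)
  5 -> 111110 (6 bits)
Total length = 3 + 4 + 6 = 13 bits.

Unary([2, 3, 5]) = 1101110111110 (13 bits)


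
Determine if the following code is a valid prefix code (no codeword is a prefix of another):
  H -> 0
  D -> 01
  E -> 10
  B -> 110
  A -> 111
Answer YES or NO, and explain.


Checking each pair (does one codeword prefix another?):
  H='0' vs D='01': prefix -- VIOLATION

NO -- this is NOT a valid prefix code. H (0) is a prefix of D (01).


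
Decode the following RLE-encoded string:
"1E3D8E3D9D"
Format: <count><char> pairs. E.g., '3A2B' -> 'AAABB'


Expanding each <count><char> pair:
  1E -> 'E'
  3D -> 'DDD'
  8E -> 'EEEEEEEE'
  3D -> 'DDD'
  9D -> 'DDDDDDDDD'

Decoded = EDDDEEEEEEEEDDDDDDDDDDDD


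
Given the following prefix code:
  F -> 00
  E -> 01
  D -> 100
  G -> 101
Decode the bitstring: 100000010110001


Decoding step by step:
Bits 100 -> D
Bits 00 -> F
Bits 00 -> F
Bits 101 -> G
Bits 100 -> D
Bits 01 -> E


Decoded message: DFFGDE


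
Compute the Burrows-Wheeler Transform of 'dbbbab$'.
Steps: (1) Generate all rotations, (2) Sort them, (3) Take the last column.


Rotations (sorted):
  0: $dbbbab -> last char: b
  1: ab$dbbb -> last char: b
  2: b$dbbba -> last char: a
  3: bab$dbb -> last char: b
  4: bbab$db -> last char: b
  5: bbbab$d -> last char: d
  6: dbbbab$ -> last char: $


BWT = bbabbd$


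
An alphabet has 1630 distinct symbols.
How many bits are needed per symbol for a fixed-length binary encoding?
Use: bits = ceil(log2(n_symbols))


log2(1630) = 10.6707
Bracket: 2^10 = 1024 < 1630 <= 2^11 = 2048
So ceil(log2(1630)) = 11

bits = ceil(log2(1630)) = ceil(10.6707) = 11 bits


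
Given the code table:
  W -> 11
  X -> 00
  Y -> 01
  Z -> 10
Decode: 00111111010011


Decoding:
00 -> X
11 -> W
11 -> W
11 -> W
01 -> Y
00 -> X
11 -> W


Result: XWWWYXW


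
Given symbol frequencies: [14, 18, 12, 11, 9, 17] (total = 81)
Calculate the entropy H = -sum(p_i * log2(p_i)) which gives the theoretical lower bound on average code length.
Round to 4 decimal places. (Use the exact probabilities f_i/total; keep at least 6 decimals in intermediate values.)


Per-symbol terms -p_i * log2(p_i) with p_i = f_i/81:
  p = 14/81 = 0.172840: log2(p) = -2.532495, -p*log2(p) = 0.437715
  p = 18/81 = 0.222222: log2(p) = -2.169925, -p*log2(p) = 0.482206
  p = 12/81 = 0.148148: log2(p) = -2.754888, -p*log2(p) = 0.408131
  p = 11/81 = 0.135802: log2(p) = -2.880418, -p*log2(p) = 0.391168
  p = 9/81 = 0.111111: log2(p) = -3.169925, -p*log2(p) = 0.352214
  p = 17/81 = 0.209877: log2(p) = -2.252387, -p*log2(p) = 0.472723
H = 0.437715 + 0.482206 + 0.408131 + 0.391168 + 0.352214 + 0.472723 = 2.544157

H = 2.5442 bits/symbol


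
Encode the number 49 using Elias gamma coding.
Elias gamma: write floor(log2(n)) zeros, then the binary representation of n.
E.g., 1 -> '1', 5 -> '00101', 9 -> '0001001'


num_bits = floor(log2(49)) + 1 = 6
leading_zeros = num_bits - 1 = 5
binary(49) = 110001

Elias gamma(49) = '00000' + '110001' = 00000110001 (11 bits)


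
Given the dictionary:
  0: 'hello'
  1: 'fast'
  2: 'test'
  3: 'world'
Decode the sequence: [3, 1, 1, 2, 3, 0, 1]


Look up each index in the dictionary:
  3 -> 'world'
  1 -> 'fast'
  1 -> 'fast'
  2 -> 'test'
  3 -> 'world'
  0 -> 'hello'
  1 -> 'fast'

Decoded: "world fast fast test world hello fast"


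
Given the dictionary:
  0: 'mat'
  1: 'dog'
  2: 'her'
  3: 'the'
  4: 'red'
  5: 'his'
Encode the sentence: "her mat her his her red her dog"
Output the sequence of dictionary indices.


Look up each word in the dictionary:
  'her' -> 2
  'mat' -> 0
  'her' -> 2
  'his' -> 5
  'her' -> 2
  'red' -> 4
  'her' -> 2
  'dog' -> 1

Encoded: [2, 0, 2, 5, 2, 4, 2, 1]


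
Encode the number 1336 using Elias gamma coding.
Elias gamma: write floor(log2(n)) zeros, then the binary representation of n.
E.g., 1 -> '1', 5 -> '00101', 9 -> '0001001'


num_bits = floor(log2(1336)) + 1 = 11
leading_zeros = num_bits - 1 = 10
binary(1336) = 10100111000

Elias gamma(1336) = '0000000000' + '10100111000' = 000000000010100111000 (21 bits)


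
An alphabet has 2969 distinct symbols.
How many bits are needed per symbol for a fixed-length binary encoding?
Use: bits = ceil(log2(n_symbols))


log2(2969) = 11.5358
Bracket: 2^11 = 2048 < 2969 <= 2^12 = 4096
So ceil(log2(2969)) = 12

bits = ceil(log2(2969)) = ceil(11.5358) = 12 bits


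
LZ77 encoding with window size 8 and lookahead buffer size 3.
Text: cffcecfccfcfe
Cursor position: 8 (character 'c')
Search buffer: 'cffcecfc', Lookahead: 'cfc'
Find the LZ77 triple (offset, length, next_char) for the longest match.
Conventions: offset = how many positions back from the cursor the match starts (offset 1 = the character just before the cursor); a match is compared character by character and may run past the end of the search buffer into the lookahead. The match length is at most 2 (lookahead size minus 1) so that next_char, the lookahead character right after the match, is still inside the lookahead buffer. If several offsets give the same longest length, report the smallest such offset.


Try each offset into the search buffer:
  offset=1 (pos 7, char 'c'): match length 1
  offset=2 (pos 6, char 'f'): match length 0
  offset=3 (pos 5, char 'c'): match length 2
  offset=4 (pos 4, char 'e'): match length 0
  offset=5 (pos 3, char 'c'): match length 1
  offset=6 (pos 2, char 'f'): match length 0
  offset=7 (pos 1, char 'f'): match length 0
  offset=8 (pos 0, char 'c'): match length 2
Longest match has length 2, found at offsets 3, 8; take the smallest, offset 3.
next_char = character at position 8 + 2 = 10 -> 'c'

Best match: offset=3, length=2 (matching 'cf' starting at position 5)
LZ77 triple: (3, 2, 'c')
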